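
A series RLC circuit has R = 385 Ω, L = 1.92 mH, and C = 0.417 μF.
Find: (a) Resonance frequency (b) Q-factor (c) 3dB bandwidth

Step 1 — Resonance: ω₀ = 1/√(LC) = 1/√(0.00192·4.17e-07) = 3.534e+04 rad/s.
Step 2 — f₀ = ω₀/(2π) = 5625 Hz.
Step 3 — Series Q: Q = ω₀L/R = 3.534e+04·0.00192/385 = 0.1762.
Step 4 — Bandwidth: Δω = ω₀/Q = 2.005e+05 rad/s; BW = Δω/(2π) = 3.191e+04 Hz.

(a) f₀ = 5625 Hz  (b) Q = 0.1762  (c) BW = 3.191e+04 Hz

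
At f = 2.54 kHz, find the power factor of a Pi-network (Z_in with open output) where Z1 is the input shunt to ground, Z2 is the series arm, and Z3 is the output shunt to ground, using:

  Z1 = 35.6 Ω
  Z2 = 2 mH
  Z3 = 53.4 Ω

Step 1 — Angular frequency: ω = 2π·f = 2π·2540 = 1.596e+04 rad/s.
Step 2 — Component impedances:
  Z1: Z = R = 35.6 Ω
  Z2: Z = jωL = j·1.596e+04·0.002 = 0 + j31.92 Ω
  Z3: Z = R = 53.4 Ω
Step 3 — With open output, the series arm Z2 and the output shunt Z3 appear in series to ground: Z2 + Z3 = 53.4 + j31.92 Ω.
Step 4 — Parallel with input shunt Z1: Z_in = Z1 || (Z2 + Z3) = 22.98 + j4.525 Ω = 23.42∠11.1° Ω.
Step 5 — Power factor: PF = cos(φ) = Re(Z)/|Z| = 22.98/23.42 = 0.9812.
Step 6 — Type: Im(Z) = 4.525 ⇒ lagging (phase φ = 11.1°).

PF = 0.9812 (lagging, φ = 11.1°)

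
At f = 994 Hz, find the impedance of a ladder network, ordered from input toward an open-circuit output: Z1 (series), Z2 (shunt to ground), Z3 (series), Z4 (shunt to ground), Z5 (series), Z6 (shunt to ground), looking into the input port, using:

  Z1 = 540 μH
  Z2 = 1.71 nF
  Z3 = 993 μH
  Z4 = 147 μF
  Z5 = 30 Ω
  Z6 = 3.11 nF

Step 1 — Angular frequency: ω = 2π·f = 2π·994 = 6245 rad/s.
Step 2 — Component impedances:
  Z1: Z = jωL = j·6245·0.00054 = 0 + j3.373 Ω
  Z2: Z = 1/(jωC) = -j/(ω·C) = 0 - j9.363e+04 Ω
  Z3: Z = jωL = j·6245·0.000993 = 0 + j6.202 Ω
  Z4: Z = 1/(jωC) = -j/(ω·C) = 0 - j1.089 Ω
  Z5: Z = R = 30 Ω
  Z6: Z = 1/(jωC) = -j/(ω·C) = 0 - j5.148e+04 Ω
Step 3 — Ladder network (open output): work backward from the far end, alternating series and parallel combinations. Z_in = 1.343e-08 + j8.485 Ω = 8.485∠90.0° Ω.

Z = 1.343e-08 + j8.485 Ω = 8.485∠90.0° Ω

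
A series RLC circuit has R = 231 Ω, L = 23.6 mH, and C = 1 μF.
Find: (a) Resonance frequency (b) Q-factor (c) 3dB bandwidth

Step 1 — Resonance condition Im(Z)=0 gives ω₀ = 1/√(LC).
Step 2 — ω₀ = 1/√(0.0236·1e-06) = 6509 rad/s.
Step 3 — f₀ = ω₀/(2π) = 1036 Hz.
Step 4 — Series Q: Q = ω₀L/R = 6509·0.0236/231 = 0.665.
Step 5 — 3dB bandwidth: Δω = ω₀/Q = 9788 rad/s; BW = Δω/(2π) = 1558 Hz.

(a) f₀ = 1036 Hz  (b) Q = 0.665  (c) BW = 1558 Hz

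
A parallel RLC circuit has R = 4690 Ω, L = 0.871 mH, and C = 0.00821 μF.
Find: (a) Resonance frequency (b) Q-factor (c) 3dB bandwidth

Step 1 — Resonance: ω₀ = 1/√(LC) = 1/√(0.000871·8.21e-09) = 3.74e+05 rad/s.
Step 2 — f₀ = ω₀/(2π) = 5.952e+04 Hz.
Step 3 — Parallel Q: Q = R/(ω₀L) = 4690/(3.74e+05·0.000871) = 14.4.
Step 4 — Bandwidth: Δω = ω₀/Q = 2.597e+04 rad/s; BW = Δω/(2π) = 4133 Hz.

(a) f₀ = 5.952e+04 Hz  (b) Q = 14.4  (c) BW = 4133 Hz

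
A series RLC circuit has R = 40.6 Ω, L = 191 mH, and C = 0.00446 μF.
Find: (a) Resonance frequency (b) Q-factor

Step 1 — Resonance condition Im(Z)=0 gives ω₀ = 1/√(LC).
Step 2 — ω₀ = 1/√(0.191·4.46e-09) = 3.426e+04 rad/s.
Step 3 — f₀ = ω₀/(2π) = 5453 Hz.
Step 4 — Series Q: Q = ω₀L/R = 3.426e+04·0.191/40.6 = 161.2.

(a) f₀ = 5453 Hz  (b) Q = 161.2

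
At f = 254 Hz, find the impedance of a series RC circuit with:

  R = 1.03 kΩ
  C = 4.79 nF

Step 1 — Angular frequency: ω = 2π·f = 2π·254 = 1596 rad/s.
Step 2 — Component impedances:
  R: Z = R = 1030 Ω
  C: Z = 1/(jωC) = -j/(ω·C) = 0 - j1.308e+05 Ω
Step 3 — Series combination: Z_total = R + C = 1030 - j1.308e+05 Ω = 1.308e+05∠-89.5° Ω.

Z = 1030 - j1.308e+05 Ω = 1.308e+05∠-89.5° Ω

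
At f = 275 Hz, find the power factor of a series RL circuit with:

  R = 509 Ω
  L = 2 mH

Step 1 — Angular frequency: ω = 2π·f = 2π·275 = 1728 rad/s.
Step 2 — Component impedances:
  R: Z = R = 509 Ω
  L: Z = jωL = j·1728·0.002 = 0 + j3.456 Ω
Step 3 — Series combination: Z_total = R + L = 509 + j3.456 Ω = 509∠0.4° Ω.
Step 4 — Power factor: PF = cos(φ) = Re(Z)/|Z| = 509/509 = 1.
Step 5 — Type: Im(Z) = 3.456 ⇒ lagging (phase φ = 0.4°).

PF = 1 (lagging, φ = 0.4°)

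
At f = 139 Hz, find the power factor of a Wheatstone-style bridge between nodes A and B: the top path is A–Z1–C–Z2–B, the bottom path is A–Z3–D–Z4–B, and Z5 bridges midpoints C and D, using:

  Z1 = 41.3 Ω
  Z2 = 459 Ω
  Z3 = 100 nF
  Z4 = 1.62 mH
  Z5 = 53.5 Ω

Step 1 — Angular frequency: ω = 2π·f = 2π·139 = 873.4 rad/s.
Step 2 — Component impedances:
  Z1: Z = R = 41.3 Ω
  Z2: Z = R = 459 Ω
  Z3: Z = 1/(jωC) = -j/(ω·C) = 0 - j1.145e+04 Ω
  Z4: Z = jωL = j·873.4·0.00162 = 0 + j1.415 Ω
  Z5: Z = R = 53.5 Ω
Step 3 — Bridge requires nodal analysis (the Z5 bridge couples midpoints C and D, so the two paths cannot be reduced to a simple series/parallel combination). Setting node B to ground and injecting 1 A at node A, the 3-node admittance system at A, C, D solves to V_A = Z_AB = 89.21 + j0.4398 Ω = 89.21∠0.3° Ω.
Step 4 — Power factor: PF = cos(φ) = Re(Z)/|Z| = 89.21/89.21 = 1.
Step 5 — Type: Im(Z) = 0.4398 ⇒ lagging (phase φ = 0.3°).

PF = 1 (lagging, φ = 0.3°)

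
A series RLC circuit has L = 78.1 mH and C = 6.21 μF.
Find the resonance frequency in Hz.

Step 1 — Resonance condition Im(Z)=0 gives ω₀ = 1/√(LC).
Step 2 — ω₀ = 1/√(0.0781·6.21e-06) = 1436 rad/s.
Step 3 — f₀ = ω₀/(2π) = 228.5 Hz.

f₀ = 228.5 Hz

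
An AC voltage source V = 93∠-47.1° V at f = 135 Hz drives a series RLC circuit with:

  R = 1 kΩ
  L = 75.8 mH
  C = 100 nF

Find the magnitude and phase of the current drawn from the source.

Step 1 — Angular frequency: ω = 2π·f = 2π·135 = 848.2 rad/s.
Step 2 — Component impedances:
  R: Z = R = 1000 Ω
  L: Z = jωL = j·848.2·0.0758 = 0 + j64.3 Ω
  C: Z = 1/(jωC) = -j/(ω·C) = 0 - j1.179e+04 Ω
Step 3 — Series combination: Z_total = R + L + C = 1000 - j1.172e+04 Ω = 1.177e+04∠-85.1° Ω.
Step 4 — Source phasor: V = 93∠-47.1° V = 63.31 - j68.13 V.
Step 5 — Ohm's law: I = V / Z_total = (63.31 - j68.13) / (1000 - j1.172e+04) = 0.006226 + j0.004868 A.
Step 6 — Convert to polar: |I| = 0.007903 A, ∠I = 38.0°.

I = 0.007903∠38.0° A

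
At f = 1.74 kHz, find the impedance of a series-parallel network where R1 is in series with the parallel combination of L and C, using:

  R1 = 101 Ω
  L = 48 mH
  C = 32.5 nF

Step 1 — Angular frequency: ω = 2π·f = 2π·1740 = 1.093e+04 rad/s.
Step 2 — Component impedances:
  R1: Z = R = 101 Ω
  L: Z = jωL = j·1.093e+04·0.048 = 0 + j524.8 Ω
  C: Z = 1/(jωC) = -j/(ω·C) = 0 - j2814 Ω
Step 3 — Parallel branch: L || C = 1/(1/L + 1/C) = 0 + j645 Ω.
Step 4 — Series with R1: Z_total = R1 + (L || C) = 101 + j645 Ω = 652.9∠81.1° Ω.

Z = 101 + j645 Ω = 652.9∠81.1° Ω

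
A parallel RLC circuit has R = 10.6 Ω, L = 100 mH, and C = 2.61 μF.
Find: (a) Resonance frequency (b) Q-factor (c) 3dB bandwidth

Step 1 — Resonance: ω₀ = 1/√(LC) = 1/√(0.1·2.61e-06) = 1957 rad/s.
Step 2 — f₀ = ω₀/(2π) = 311.5 Hz.
Step 3 — Parallel Q: Q = R/(ω₀L) = 10.6/(1957·0.1) = 0.05415.
Step 4 — Bandwidth: Δω = ω₀/Q = 3.615e+04 rad/s; BW = Δω/(2π) = 5753 Hz.

(a) f₀ = 311.5 Hz  (b) Q = 0.05415  (c) BW = 5753 Hz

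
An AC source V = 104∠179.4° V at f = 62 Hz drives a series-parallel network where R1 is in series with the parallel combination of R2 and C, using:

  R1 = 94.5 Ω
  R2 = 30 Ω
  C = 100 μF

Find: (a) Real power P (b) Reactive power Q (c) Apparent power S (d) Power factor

Step 1 — Angular frequency: ω = 2π·f = 2π·62 = 389.6 rad/s.
Step 2 — Component impedances:
  R1: Z = R = 94.5 Ω
  R2: Z = R = 30 Ω
  C: Z = 1/(jωC) = -j/(ω·C) = 0 - j25.67 Ω
Step 3 — Parallel branch: R2 || C = 1/(1/R2 + 1/C) = 12.68 - j14.82 Ω.
Step 4 — Series with R1: Z_total = R1 + (R2 || C) = 107.2 - j14.82 Ω = 108.2∠-7.9° Ω.
Step 5 — Source phasor: V = 104∠179.4° V = -104 + j1.089 V.
Step 6 — Current: I = V / Z = -0.9534 - j0.1217 A = 0.9612∠-172.7° A.
Step 7 — Complex power: S = V·I* = 99.02 - j13.69 VA.
Step 8 — Real power: P = Re(S) = 99.02 W.
Step 9 — Reactive power: Q = Im(S) = -13.69 VAR.
Step 10 — Apparent power: |S| = 99.96 VA.
Step 11 — Power factor: PF = P/|S| = 0.9906 (leading).

(a) P = 99.02 W  (b) Q = -13.69 VAR  (c) S = 99.96 VA  (d) PF = 0.9906 (leading)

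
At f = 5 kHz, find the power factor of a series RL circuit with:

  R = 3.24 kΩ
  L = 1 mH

Step 1 — Angular frequency: ω = 2π·f = 2π·5000 = 3.142e+04 rad/s.
Step 2 — Component impedances:
  R: Z = R = 3240 Ω
  L: Z = jωL = j·3.142e+04·0.001 = 0 + j31.42 Ω
Step 3 — Series combination: Z_total = R + L = 3240 + j31.42 Ω = 3240∠0.6° Ω.
Step 4 — Power factor: PF = cos(φ) = Re(Z)/|Z| = 3240/3240 = 1.
Step 5 — Type: Im(Z) = 31.42 ⇒ lagging (phase φ = 0.6°).

PF = 1 (lagging, φ = 0.6°)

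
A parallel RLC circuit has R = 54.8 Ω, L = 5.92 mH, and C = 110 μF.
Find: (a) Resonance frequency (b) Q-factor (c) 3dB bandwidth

Step 1 — Resonance: ω₀ = 1/√(LC) = 1/√(0.00592·0.00011) = 1239 rad/s.
Step 2 — f₀ = ω₀/(2π) = 197.2 Hz.
Step 3 — Parallel Q: Q = R/(ω₀L) = 54.8/(1239·0.00592) = 7.47.
Step 4 — Bandwidth: Δω = ω₀/Q = 165.9 rad/s; BW = Δω/(2π) = 26.4 Hz.

(a) f₀ = 197.2 Hz  (b) Q = 7.47  (c) BW = 26.4 Hz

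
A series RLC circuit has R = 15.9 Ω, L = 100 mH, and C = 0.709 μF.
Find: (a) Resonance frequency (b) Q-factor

Step 1 — Resonance condition Im(Z)=0 gives ω₀ = 1/√(LC).
Step 2 — ω₀ = 1/√(0.1·7.09e-07) = 3756 rad/s.
Step 3 — f₀ = ω₀/(2π) = 597.7 Hz.
Step 4 — Series Q: Q = ω₀L/R = 3756·0.1/15.9 = 23.62.

(a) f₀ = 597.7 Hz  (b) Q = 23.62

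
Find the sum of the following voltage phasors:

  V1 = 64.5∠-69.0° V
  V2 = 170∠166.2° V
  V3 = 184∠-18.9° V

Step 1 — Convert each phasor to rectangular form:
  V1 = 64.5·(cos(-69.0°) + j·sin(-69.0°)) = 23.11 - j60.22 V
  V2 = 170·(cos(166.2°) + j·sin(166.2°)) = -165.1 + j40.55 V
  V3 = 184·(cos(-18.9°) + j·sin(-18.9°)) = 174.1 - j59.6 V
Step 2 — Sum components: V_total = 32.1 - j79.27 V.
Step 3 — Convert to polar: |V_total| = 85.52 V, ∠V_total = -68.0°.

V_total = 85.52∠-68.0° V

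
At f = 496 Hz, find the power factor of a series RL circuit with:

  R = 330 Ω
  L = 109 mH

Step 1 — Angular frequency: ω = 2π·f = 2π·496 = 3116 rad/s.
Step 2 — Component impedances:
  R: Z = R = 330 Ω
  L: Z = jωL = j·3116·0.109 = 0 + j339.7 Ω
Step 3 — Series combination: Z_total = R + L = 330 + j339.7 Ω = 473.6∠45.8° Ω.
Step 4 — Power factor: PF = cos(φ) = Re(Z)/|Z| = 330/473.6 = 0.6968.
Step 5 — Type: Im(Z) = 339.7 ⇒ lagging (phase φ = 45.8°).

PF = 0.6968 (lagging, φ = 45.8°)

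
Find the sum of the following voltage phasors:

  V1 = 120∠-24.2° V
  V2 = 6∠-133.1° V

Step 1 — Convert each phasor to rectangular form:
  V1 = 120·(cos(-24.2°) + j·sin(-24.2°)) = 109.5 - j49.19 V
  V2 = 6·(cos(-133.1°) + j·sin(-133.1°)) = -4.1 - j4.381 V
Step 2 — Sum components: V_total = 105.4 - j53.57 V.
Step 3 — Convert to polar: |V_total| = 118.2 V, ∠V_total = -27.0°.

V_total = 118.2∠-27.0° V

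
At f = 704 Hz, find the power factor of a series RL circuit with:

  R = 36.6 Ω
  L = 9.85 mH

Step 1 — Angular frequency: ω = 2π·f = 2π·704 = 4423 rad/s.
Step 2 — Component impedances:
  R: Z = R = 36.6 Ω
  L: Z = jωL = j·4423·0.00985 = 0 + j43.57 Ω
Step 3 — Series combination: Z_total = R + L = 36.6 + j43.57 Ω = 56.9∠50.0° Ω.
Step 4 — Power factor: PF = cos(φ) = Re(Z)/|Z| = 36.6/56.9 = 0.6432.
Step 5 — Type: Im(Z) = 43.57 ⇒ lagging (phase φ = 50.0°).

PF = 0.6432 (lagging, φ = 50.0°)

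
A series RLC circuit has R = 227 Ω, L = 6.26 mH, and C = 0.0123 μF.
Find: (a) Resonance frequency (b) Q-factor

Step 1 — Resonance condition Im(Z)=0 gives ω₀ = 1/√(LC).
Step 2 — ω₀ = 1/√(0.00626·1.23e-08) = 1.14e+05 rad/s.
Step 3 — f₀ = ω₀/(2π) = 1.814e+04 Hz.
Step 4 — Series Q: Q = ω₀L/R = 1.14e+05·0.00626/227 = 3.143.

(a) f₀ = 1.814e+04 Hz  (b) Q = 3.143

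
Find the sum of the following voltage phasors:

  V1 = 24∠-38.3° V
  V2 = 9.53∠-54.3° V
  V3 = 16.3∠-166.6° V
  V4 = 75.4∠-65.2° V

Step 1 — Convert each phasor to rectangular form:
  V1 = 24·(cos(-38.3°) + j·sin(-38.3°)) = 18.83 - j14.87 V
  V2 = 9.53·(cos(-54.3°) + j·sin(-54.3°)) = 5.561 - j7.739 V
  V3 = 16.3·(cos(-166.6°) + j·sin(-166.6°)) = -15.86 - j3.777 V
  V4 = 75.4·(cos(-65.2°) + j·sin(-65.2°)) = 31.63 - j68.45 V
Step 2 — Sum components: V_total = 40.17 - j94.84 V.
Step 3 — Convert to polar: |V_total| = 103 V, ∠V_total = -67.0°.

V_total = 103∠-67.0° V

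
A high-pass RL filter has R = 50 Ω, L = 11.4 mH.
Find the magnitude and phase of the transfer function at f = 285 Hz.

Step 1 — Angular frequency: ω = 2π·285 = 1791 rad/s.
Step 2 — Transfer function: H(jω) = jωL/(R + jωL).
Step 3 — Numerator jωL = j·20.41; denominator R + jωL = 50 + j20.41.
Step 4 — H = 0.1429 + j0.3499.
Step 5 — Magnitude: |H| = 0.378 (-8.5 dB); phase: φ = 67.8°.

|H| = 0.378 (-8.5 dB), φ = 67.8°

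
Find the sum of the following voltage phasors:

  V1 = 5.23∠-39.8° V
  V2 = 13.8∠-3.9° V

Step 1 — Convert each phasor to rectangular form:
  V1 = 5.23·(cos(-39.8°) + j·sin(-39.8°)) = 4.018 - j3.348 V
  V2 = 13.8·(cos(-3.9°) + j·sin(-3.9°)) = 13.77 - j0.9386 V
Step 2 — Sum components: V_total = 17.79 - j4.286 V.
Step 3 — Convert to polar: |V_total| = 18.3 V, ∠V_total = -13.5°.

V_total = 18.3∠-13.5° V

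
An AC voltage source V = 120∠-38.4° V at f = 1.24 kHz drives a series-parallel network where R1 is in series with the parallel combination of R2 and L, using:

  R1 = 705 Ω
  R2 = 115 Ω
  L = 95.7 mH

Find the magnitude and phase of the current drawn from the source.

Step 1 — Angular frequency: ω = 2π·f = 2π·1240 = 7791 rad/s.
Step 2 — Component impedances:
  R1: Z = R = 705 Ω
  R2: Z = R = 115 Ω
  L: Z = jωL = j·7791·0.0957 = 0 + j745.6 Ω
Step 3 — Parallel branch: R2 || L = 1/(1/R2 + 1/L) = 112.3 + j17.32 Ω.
Step 4 — Series with R1: Z_total = R1 + (R2 || L) = 817.3 + j17.32 Ω = 817.5∠1.2° Ω.
Step 5 — Source phasor: V = 120∠-38.4° V = 94.04 - j74.54 V.
Step 6 — Ohm's law: I = V / Z_total = (94.04 - j74.54) / (817.3 + j17.32) = 0.1131 - j0.09359 A.
Step 7 — Convert to polar: |I| = 0.1468 A, ∠I = -39.6°.

I = 0.1468∠-39.6° A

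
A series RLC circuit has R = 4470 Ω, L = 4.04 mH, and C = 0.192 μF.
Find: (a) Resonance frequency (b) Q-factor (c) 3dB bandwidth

Step 1 — Resonance condition Im(Z)=0 gives ω₀ = 1/√(LC).
Step 2 — ω₀ = 1/√(0.00404·1.92e-07) = 3.591e+04 rad/s.
Step 3 — f₀ = ω₀/(2π) = 5715 Hz.
Step 4 — Series Q: Q = ω₀L/R = 3.591e+04·0.00404/4470 = 0.03245.
Step 5 — 3dB bandwidth: Δω = ω₀/Q = 1.106e+06 rad/s; BW = Δω/(2π) = 1.761e+05 Hz.

(a) f₀ = 5715 Hz  (b) Q = 0.03245  (c) BW = 1.761e+05 Hz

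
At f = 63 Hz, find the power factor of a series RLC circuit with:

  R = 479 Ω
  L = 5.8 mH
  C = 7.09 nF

Step 1 — Angular frequency: ω = 2π·f = 2π·63 = 395.8 rad/s.
Step 2 — Component impedances:
  R: Z = R = 479 Ω
  L: Z = jωL = j·395.8·0.0058 = 0 + j2.296 Ω
  C: Z = 1/(jωC) = -j/(ω·C) = 0 - j3.563e+05 Ω
Step 3 — Series combination: Z_total = R + L + C = 479 - j3.563e+05 Ω = 3.563e+05∠-89.9° Ω.
Step 4 — Power factor: PF = cos(φ) = Re(Z)/|Z| = 479/3.563e+05 = 0.001344.
Step 5 — Type: Im(Z) = -3.563e+05 ⇒ leading (phase φ = -89.9°).

PF = 0.001344 (leading, φ = -89.9°)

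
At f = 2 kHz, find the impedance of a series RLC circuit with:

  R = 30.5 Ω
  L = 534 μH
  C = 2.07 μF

Step 1 — Angular frequency: ω = 2π·f = 2π·2000 = 1.257e+04 rad/s.
Step 2 — Component impedances:
  R: Z = R = 30.5 Ω
  L: Z = jωL = j·1.257e+04·0.000534 = 0 + j6.71 Ω
  C: Z = 1/(jωC) = -j/(ω·C) = 0 - j38.44 Ω
Step 3 — Series combination: Z_total = R + L + C = 30.5 - j31.73 Ω = 44.01∠-46.1° Ω.

Z = 30.5 - j31.73 Ω = 44.01∠-46.1° Ω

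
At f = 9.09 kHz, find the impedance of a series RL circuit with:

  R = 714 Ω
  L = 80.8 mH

Step 1 — Angular frequency: ω = 2π·f = 2π·9090 = 5.711e+04 rad/s.
Step 2 — Component impedances:
  R: Z = R = 714 Ω
  L: Z = jωL = j·5.711e+04·0.0808 = 0 + j4615 Ω
Step 3 — Series combination: Z_total = R + L = 714 + j4615 Ω = 4670∠81.2° Ω.

Z = 714 + j4615 Ω = 4670∠81.2° Ω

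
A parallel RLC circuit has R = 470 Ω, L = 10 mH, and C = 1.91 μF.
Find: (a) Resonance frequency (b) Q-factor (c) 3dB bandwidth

Step 1 — Resonance: ω₀ = 1/√(LC) = 1/√(0.01·1.91e-06) = 7236 rad/s.
Step 2 — f₀ = ω₀/(2π) = 1152 Hz.
Step 3 — Parallel Q: Q = R/(ω₀L) = 470/(7236·0.01) = 6.496.
Step 4 — Bandwidth: Δω = ω₀/Q = 1114 rad/s; BW = Δω/(2π) = 177.3 Hz.

(a) f₀ = 1152 Hz  (b) Q = 6.496  (c) BW = 177.3 Hz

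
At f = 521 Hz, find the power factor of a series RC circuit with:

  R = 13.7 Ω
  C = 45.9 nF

Step 1 — Angular frequency: ω = 2π·f = 2π·521 = 3274 rad/s.
Step 2 — Component impedances:
  R: Z = R = 13.7 Ω
  C: Z = 1/(jωC) = -j/(ω·C) = 0 - j6655 Ω
Step 3 — Series combination: Z_total = R + C = 13.7 - j6655 Ω = 6655∠-89.9° Ω.
Step 4 — Power factor: PF = cos(φ) = Re(Z)/|Z| = 13.7/6655.35 = 0.002058.
Step 5 — Type: Im(Z) = -6655 ⇒ leading (phase φ = -89.9°).

PF = 0.002058 (leading, φ = -89.9°)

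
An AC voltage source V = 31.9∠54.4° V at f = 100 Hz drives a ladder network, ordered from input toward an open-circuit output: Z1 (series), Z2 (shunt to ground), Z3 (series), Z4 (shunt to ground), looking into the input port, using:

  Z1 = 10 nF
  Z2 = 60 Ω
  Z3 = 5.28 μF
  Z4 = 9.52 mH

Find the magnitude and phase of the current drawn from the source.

Step 1 — Angular frequency: ω = 2π·f = 2π·100 = 628.3 rad/s.
Step 2 — Component impedances:
  Z1: Z = 1/(jωC) = -j/(ω·C) = 0 - j1.592e+05 Ω
  Z2: Z = R = 60 Ω
  Z3: Z = 1/(jωC) = -j/(ω·C) = 0 - j301.4 Ω
  Z4: Z = jωL = j·628.3·0.00952 = 0 + j5.982 Ω
Step 3 — Ladder network (open output): work backward from the far end, alternating series and parallel combinations. Z_in = 57.62 - j1.592e+05 Ω = 1.592e+05∠-90.0° Ω.
Step 4 — Source phasor: V = 31.9∠54.4° V = 18.57 + j25.94 V.
Step 5 — Ohm's law: I = V / Z_total = (18.57 + j25.94) / (57.62 - j1.592e+05) = -0.0001629 + j0.0001167 A.
Step 6 — Convert to polar: |I| = 0.0002004 A, ∠I = 144.4°.

I = 0.0002004∠144.4° A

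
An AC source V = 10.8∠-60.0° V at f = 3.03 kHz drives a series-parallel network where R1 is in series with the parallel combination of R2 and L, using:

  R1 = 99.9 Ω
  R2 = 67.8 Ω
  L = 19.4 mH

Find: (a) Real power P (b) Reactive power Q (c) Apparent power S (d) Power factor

Step 1 — Angular frequency: ω = 2π·f = 2π·3030 = 1.904e+04 rad/s.
Step 2 — Component impedances:
  R1: Z = R = 99.9 Ω
  R2: Z = R = 67.8 Ω
  L: Z = jωL = j·1.904e+04·0.0194 = 0 + j369.3 Ω
Step 3 — Parallel branch: R2 || L = 1/(1/R2 + 1/L) = 65.59 + j12.04 Ω.
Step 4 — Series with R1: Z_total = R1 + (R2 || L) = 165.5 + j12.04 Ω = 165.9∠4.2° Ω.
Step 5 — Source phasor: V = 10.8∠-60.0° V = 5.4 - j9.353 V.
Step 6 — Current: I = V / Z = 0.02837 - j0.05858 A = 0.06509∠-64.2° A.
Step 7 — Complex power: S = V·I* = 0.7011 + j0.05101 VA.
Step 8 — Real power: P = Re(S) = 0.7011 W.
Step 9 — Reactive power: Q = Im(S) = 0.05101 VAR.
Step 10 — Apparent power: |S| = 0.703 VA.
Step 11 — Power factor: PF = P/|S| = 0.9974 (lagging).

(a) P = 0.7011 W  (b) Q = 0.05101 VAR  (c) S = 0.703 VA  (d) PF = 0.9974 (lagging)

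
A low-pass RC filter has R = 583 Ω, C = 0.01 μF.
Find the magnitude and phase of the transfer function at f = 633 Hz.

Step 1 — Angular frequency: ω = 2π·633 = 3977 rad/s.
Step 2 — Transfer function: H(jω) = 1/(1 + jωRC).
Step 3 — Denominator: 1 + jωRC = 1 + j·3977·583·1e-08 = 1 + j0.02319.
Step 4 — H = 0.9995 - j0.02317.
Step 5 — Magnitude: |H| = 0.9997 (-0.0 dB); phase: φ = -1.3°.

|H| = 0.9997 (-0.0 dB), φ = -1.3°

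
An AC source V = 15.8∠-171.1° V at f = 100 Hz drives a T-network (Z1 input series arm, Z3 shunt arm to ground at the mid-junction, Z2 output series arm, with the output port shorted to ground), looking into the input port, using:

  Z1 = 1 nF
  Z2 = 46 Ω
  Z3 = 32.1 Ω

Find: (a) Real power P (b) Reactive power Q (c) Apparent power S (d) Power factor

Step 1 — Angular frequency: ω = 2π·f = 2π·100 = 628.3 rad/s.
Step 2 — Component impedances:
  Z1: Z = 1/(jωC) = -j/(ω·C) = 0 - j1.592e+06 Ω
  Z2: Z = R = 46 Ω
  Z3: Z = R = 32.1 Ω
Step 3 — With the output port shorted to ground, the output series arm Z2 runs from the junction to ground; the shunt arm Z3 also runs from the junction to ground. They appear in parallel: Z3 || Z2 = 18.91 Ω.
Step 4 — Series with input arm Z1: Z_in = Z1 + (Z3 || Z2) = 18.91 - j1.592e+06 Ω = 1.592e+06∠-90.0° Ω.
Step 5 — Source phasor: V = 15.8∠-171.1° V = -15.61 - j2.444 V.
Step 6 — Current: I = V / Z = 1.536e-06 - j9.808e-06 A = 9.927e-06∠-81.1° A.
Step 7 — Complex power: S = V·I* = 1.863e-09 - j0.0001569 VA.
Step 8 — Real power: P = Re(S) = 1.863e-09 W.
Step 9 — Reactive power: Q = Im(S) = -0.0001569 VAR.
Step 10 — Apparent power: |S| = 0.0001569 VA.
Step 11 — Power factor: PF = P/|S| = 1.188e-05 (leading).

(a) P = 1.863e-09 W  (b) Q = -0.0001569 VAR  (c) S = 0.0001569 VA  (d) PF = 1.188e-05 (leading)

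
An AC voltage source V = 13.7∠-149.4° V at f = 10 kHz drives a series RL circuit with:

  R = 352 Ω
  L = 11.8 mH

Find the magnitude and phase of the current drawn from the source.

Step 1 — Angular frequency: ω = 2π·f = 2π·1e+04 = 6.283e+04 rad/s.
Step 2 — Component impedances:
  R: Z = R = 352 Ω
  L: Z = jωL = j·6.283e+04·0.0118 = 0 + j741.4 Ω
Step 3 — Series combination: Z_total = R + L = 352 + j741.4 Ω = 820.7∠64.6° Ω.
Step 4 — Source phasor: V = 13.7∠-149.4° V = -11.79 - j6.974 V.
Step 5 — Ohm's law: I = V / Z_total = (-11.79 - j6.974) / (352 + j741.4) = -0.01384 + j0.009335 A.
Step 6 — Convert to polar: |I| = 0.01669 A, ∠I = 146.0°.

I = 0.01669∠146.0° A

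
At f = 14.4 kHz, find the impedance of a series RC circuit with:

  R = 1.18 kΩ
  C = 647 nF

Step 1 — Angular frequency: ω = 2π·f = 2π·1.44e+04 = 9.048e+04 rad/s.
Step 2 — Component impedances:
  R: Z = R = 1180 Ω
  C: Z = 1/(jωC) = -j/(ω·C) = 0 - j17.08 Ω
Step 3 — Series combination: Z_total = R + C = 1180 - j17.08 Ω = 1180∠-0.8° Ω.

Z = 1180 - j17.08 Ω = 1180∠-0.8° Ω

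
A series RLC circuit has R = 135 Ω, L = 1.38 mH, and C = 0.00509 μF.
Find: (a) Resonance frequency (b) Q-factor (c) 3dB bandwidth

Step 1 — Resonance condition Im(Z)=0 gives ω₀ = 1/√(LC).
Step 2 — ω₀ = 1/√(0.00138·5.09e-09) = 3.773e+05 rad/s.
Step 3 — f₀ = ω₀/(2π) = 6.005e+04 Hz.
Step 4 — Series Q: Q = ω₀L/R = 3.773e+05·0.00138/135 = 3.857.
Step 5 — 3dB bandwidth: Δω = ω₀/Q = 9.783e+04 rad/s; BW = Δω/(2π) = 1.557e+04 Hz.

(a) f₀ = 6.005e+04 Hz  (b) Q = 3.857  (c) BW = 1.557e+04 Hz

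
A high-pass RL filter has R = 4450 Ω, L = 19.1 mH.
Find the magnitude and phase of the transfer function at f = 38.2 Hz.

Step 1 — Angular frequency: ω = 2π·38.2 = 240 rad/s.
Step 2 — Transfer function: H(jω) = jωL/(R + jωL).
Step 3 — Numerator jωL = j·4.584; denominator R + jωL = 4450 + j4.584.
Step 4 — H = 1.061e-06 + j0.00103.
Step 5 — Magnitude: |H| = 0.00103 (-59.7 dB); phase: φ = 89.9°.

|H| = 0.00103 (-59.7 dB), φ = 89.9°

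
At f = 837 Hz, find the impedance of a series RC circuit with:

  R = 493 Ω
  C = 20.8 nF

Step 1 — Angular frequency: ω = 2π·f = 2π·837 = 5259 rad/s.
Step 2 — Component impedances:
  R: Z = R = 493 Ω
  C: Z = 1/(jωC) = -j/(ω·C) = 0 - j9142 Ω
Step 3 — Series combination: Z_total = R + C = 493 - j9142 Ω = 9155∠-86.9° Ω.

Z = 493 - j9142 Ω = 9155∠-86.9° Ω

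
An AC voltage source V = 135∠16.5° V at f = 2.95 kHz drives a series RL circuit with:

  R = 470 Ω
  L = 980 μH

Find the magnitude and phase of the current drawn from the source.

Step 1 — Angular frequency: ω = 2π·f = 2π·2950 = 1.854e+04 rad/s.
Step 2 — Component impedances:
  R: Z = R = 470 Ω
  L: Z = jωL = j·1.854e+04·0.00098 = 0 + j18.16 Ω
Step 3 — Series combination: Z_total = R + L = 470 + j18.16 Ω = 470.4∠2.2° Ω.
Step 4 — Source phasor: V = 135∠16.5° V = 129.4 + j38.34 V.
Step 5 — Ohm's law: I = V / Z_total = (129.4 + j38.34) / (470 + j18.16) = 0.2781 + j0.07083 A.
Step 6 — Convert to polar: |I| = 0.287 A, ∠I = 14.3°.

I = 0.287∠14.3° A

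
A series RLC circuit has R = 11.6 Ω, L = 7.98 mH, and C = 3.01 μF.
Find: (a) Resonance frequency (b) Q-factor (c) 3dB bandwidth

Step 1 — Resonance: ω₀ = 1/√(LC) = 1/√(0.00798·3.01e-06) = 6452 rad/s.
Step 2 — f₀ = ω₀/(2π) = 1027 Hz.
Step 3 — Series Q: Q = ω₀L/R = 6452·0.00798/11.6 = 4.439.
Step 4 — Bandwidth: Δω = ω₀/Q = 1454 rad/s; BW = Δω/(2π) = 231.4 Hz.

(a) f₀ = 1027 Hz  (b) Q = 4.439  (c) BW = 231.4 Hz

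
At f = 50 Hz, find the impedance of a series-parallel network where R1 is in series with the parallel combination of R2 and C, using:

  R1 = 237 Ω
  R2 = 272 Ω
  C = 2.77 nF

Step 1 — Angular frequency: ω = 2π·f = 2π·50 = 314.2 rad/s.
Step 2 — Component impedances:
  R1: Z = R = 237 Ω
  R2: Z = R = 272 Ω
  C: Z = 1/(jωC) = -j/(ω·C) = 0 - j1.149e+06 Ω
Step 3 — Parallel branch: R2 || C = 1/(1/R2 + 1/C) = 272 - j0.06438 Ω.
Step 4 — Series with R1: Z_total = R1 + (R2 || C) = 509 - j0.06438 Ω = 509∠-0.0° Ω.

Z = 509 - j0.06438 Ω = 509∠-0.0° Ω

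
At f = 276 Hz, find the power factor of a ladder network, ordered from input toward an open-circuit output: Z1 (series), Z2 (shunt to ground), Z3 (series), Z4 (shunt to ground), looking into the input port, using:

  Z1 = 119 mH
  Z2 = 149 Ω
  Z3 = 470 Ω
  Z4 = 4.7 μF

Step 1 — Angular frequency: ω = 2π·f = 2π·276 = 1734 rad/s.
Step 2 — Component impedances:
  Z1: Z = jωL = j·1734·0.119 = 0 + j206.4 Ω
  Z2: Z = R = 149 Ω
  Z3: Z = R = 470 Ω
  Z4: Z = 1/(jωC) = -j/(ω·C) = 0 - j122.7 Ω
Step 3 — Ladder network (open output): work backward from the far end, alternating series and parallel combinations. Z_in = 114.5 + j199.5 Ω = 230∠60.2° Ω.
Step 4 — Power factor: PF = cos(φ) = Re(Z)/|Z| = 114.49/230.04 = 0.4977.
Step 5 — Type: Im(Z) = 199.5 ⇒ lagging (phase φ = 60.2°).

PF = 0.4977 (lagging, φ = 60.2°)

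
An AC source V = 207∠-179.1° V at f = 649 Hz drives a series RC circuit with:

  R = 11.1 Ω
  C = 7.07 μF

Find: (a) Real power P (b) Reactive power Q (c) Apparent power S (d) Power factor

Step 1 — Angular frequency: ω = 2π·f = 2π·649 = 4078 rad/s.
Step 2 — Component impedances:
  R: Z = R = 11.1 Ω
  C: Z = 1/(jωC) = -j/(ω·C) = 0 - j34.69 Ω
Step 3 — Series combination: Z_total = R + C = 11.1 - j34.69 Ω = 36.42∠-72.3° Ω.
Step 4 — Source phasor: V = 207∠-179.1° V = -207 - j3.251 V.
Step 5 — Current: I = V / Z = -1.647 - j5.44 A = 5.684∠-106.8° A.
Step 6 — Complex power: S = V·I* = 358.6 - j1121 VA.
Step 7 — Real power: P = Re(S) = 358.6 W.
Step 8 — Reactive power: Q = Im(S) = -1121 VAR.
Step 9 — Apparent power: |S| = 1177 VA.
Step 10 — Power factor: PF = P/|S| = 0.3048 (leading).

(a) P = 358.6 W  (b) Q = -1121 VAR  (c) S = 1177 VA  (d) PF = 0.3048 (leading)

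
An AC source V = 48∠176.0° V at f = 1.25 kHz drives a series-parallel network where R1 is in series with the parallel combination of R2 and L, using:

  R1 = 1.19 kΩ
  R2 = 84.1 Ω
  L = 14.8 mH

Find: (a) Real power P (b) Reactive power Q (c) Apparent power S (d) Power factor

Step 1 — Angular frequency: ω = 2π·f = 2π·1250 = 7854 rad/s.
Step 2 — Component impedances:
  R1: Z = R = 1190 Ω
  R2: Z = R = 84.1 Ω
  L: Z = jωL = j·7854·0.0148 = 0 + j116.2 Ω
Step 3 — Parallel branch: R2 || L = 1/(1/R2 + 1/L) = 55.2 + j39.94 Ω.
Step 4 — Series with R1: Z_total = R1 + (R2 || L) = 1245 + j39.94 Ω = 1246∠1.8° Ω.
Step 5 — Source phasor: V = 48∠176.0° V = -47.88 + j3.348 V.
Step 6 — Current: I = V / Z = -0.03833 + j0.003918 A = 0.03853∠174.2° A.
Step 7 — Complex power: S = V·I* = 1.848 + j0.05929 VA.
Step 8 — Real power: P = Re(S) = 1.848 W.
Step 9 — Reactive power: Q = Im(S) = 0.05929 VAR.
Step 10 — Apparent power: |S| = 1.849 VA.
Step 11 — Power factor: PF = P/|S| = 0.9995 (lagging).

(a) P = 1.848 W  (b) Q = 0.05929 VAR  (c) S = 1.849 VA  (d) PF = 0.9995 (lagging)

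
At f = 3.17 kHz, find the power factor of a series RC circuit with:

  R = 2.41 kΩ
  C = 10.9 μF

Step 1 — Angular frequency: ω = 2π·f = 2π·3170 = 1.992e+04 rad/s.
Step 2 — Component impedances:
  R: Z = R = 2410 Ω
  C: Z = 1/(jωC) = -j/(ω·C) = 0 - j4.606 Ω
Step 3 — Series combination: Z_total = R + C = 2410 - j4.606 Ω = 2410∠-0.1° Ω.
Step 4 — Power factor: PF = cos(φ) = Re(Z)/|Z| = 2410/2410 = 1.
Step 5 — Type: Im(Z) = -4.606 ⇒ leading (phase φ = -0.1°).

PF = 1 (leading, φ = -0.1°)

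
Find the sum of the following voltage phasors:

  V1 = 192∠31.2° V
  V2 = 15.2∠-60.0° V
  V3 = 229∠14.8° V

Step 1 — Convert each phasor to rectangular form:
  V1 = 192·(cos(31.2°) + j·sin(31.2°)) = 164.2 + j99.46 V
  V2 = 15.2·(cos(-60.0°) + j·sin(-60.0°)) = 7.6 - j13.16 V
  V3 = 229·(cos(14.8°) + j·sin(14.8°)) = 221.4 + j58.5 V
Step 2 — Sum components: V_total = 393.2 + j144.8 V.
Step 3 — Convert to polar: |V_total| = 419 V, ∠V_total = 20.2°.

V_total = 419∠20.2° V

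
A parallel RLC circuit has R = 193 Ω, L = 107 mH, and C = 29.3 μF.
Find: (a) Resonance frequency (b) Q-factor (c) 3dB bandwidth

Step 1 — Resonance: ω₀ = 1/√(LC) = 1/√(0.107·2.93e-05) = 564.8 rad/s.
Step 2 — f₀ = ω₀/(2π) = 89.89 Hz.
Step 3 — Parallel Q: Q = R/(ω₀L) = 193/(564.8·0.107) = 3.194.
Step 4 — Bandwidth: Δω = ω₀/Q = 176.8 rad/s; BW = Δω/(2π) = 28.14 Hz.

(a) f₀ = 89.89 Hz  (b) Q = 3.194  (c) BW = 28.14 Hz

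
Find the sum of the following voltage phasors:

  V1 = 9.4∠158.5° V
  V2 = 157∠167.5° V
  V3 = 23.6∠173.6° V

Step 1 — Convert each phasor to rectangular form:
  V1 = 9.4·(cos(158.5°) + j·sin(158.5°)) = -8.746 + j3.445 V
  V2 = 157·(cos(167.5°) + j·sin(167.5°)) = -153.3 + j33.98 V
  V3 = 23.6·(cos(173.6°) + j·sin(173.6°)) = -23.45 + j2.631 V
Step 2 — Sum components: V_total = -185.5 + j40.06 V.
Step 3 — Convert to polar: |V_total| = 189.8 V, ∠V_total = 167.8°.

V_total = 189.8∠167.8° V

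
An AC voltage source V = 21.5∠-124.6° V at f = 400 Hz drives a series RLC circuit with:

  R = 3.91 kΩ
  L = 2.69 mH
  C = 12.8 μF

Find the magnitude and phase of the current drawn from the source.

Step 1 — Angular frequency: ω = 2π·f = 2π·400 = 2513 rad/s.
Step 2 — Component impedances:
  R: Z = R = 3910 Ω
  L: Z = jωL = j·2513·0.00269 = 0 + j6.761 Ω
  C: Z = 1/(jωC) = -j/(ω·C) = 0 - j31.08 Ω
Step 3 — Series combination: Z_total = R + L + C = 3910 - j24.32 Ω = 3910∠-0.4° Ω.
Step 4 — Source phasor: V = 21.5∠-124.6° V = -12.21 - j17.7 V.
Step 5 — Ohm's law: I = V / Z_total = (-12.21 - j17.7) / (3910 - j24.32) = -0.003094 - j0.004545 A.
Step 6 — Convert to polar: |I| = 0.005499 A, ∠I = -124.2°.

I = 0.005499∠-124.2° A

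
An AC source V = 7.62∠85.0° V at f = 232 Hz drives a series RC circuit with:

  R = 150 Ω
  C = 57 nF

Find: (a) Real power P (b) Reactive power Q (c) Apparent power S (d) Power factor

Step 1 — Angular frequency: ω = 2π·f = 2π·232 = 1458 rad/s.
Step 2 — Component impedances:
  R: Z = R = 150 Ω
  C: Z = 1/(jωC) = -j/(ω·C) = 0 - j1.204e+04 Ω
Step 3 — Series combination: Z_total = R + C = 150 - j1.204e+04 Ω = 1.204e+04∠-89.3° Ω.
Step 4 — Source phasor: V = 7.62∠85.0° V = 0.6641 + j7.591 V.
Step 5 — Current: I = V / Z = -0.0006299 + j6.303e-05 A = 0.0006331∠174.3° A.
Step 6 — Complex power: S = V·I* = 6.012e-05 - j0.004824 VA.
Step 7 — Real power: P = Re(S) = 6.012e-05 W.
Step 8 — Reactive power: Q = Im(S) = -0.004824 VAR.
Step 9 — Apparent power: |S| = 0.004824 VA.
Step 10 — Power factor: PF = P/|S| = 0.01246 (leading).

(a) P = 6.012e-05 W  (b) Q = -0.004824 VAR  (c) S = 0.004824 VA  (d) PF = 0.01246 (leading)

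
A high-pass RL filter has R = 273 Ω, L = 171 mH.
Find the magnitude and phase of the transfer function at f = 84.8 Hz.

Step 1 — Angular frequency: ω = 2π·84.8 = 532.8 rad/s.
Step 2 — Transfer function: H(jω) = jωL/(R + jωL).
Step 3 — Numerator jωL = j·91.11; denominator R + jωL = 273 + j91.11.
Step 4 — H = 0.1002 + j0.3003.
Step 5 — Magnitude: |H| = 0.3166 (-10.0 dB); phase: φ = 71.5°.

|H| = 0.3166 (-10.0 dB), φ = 71.5°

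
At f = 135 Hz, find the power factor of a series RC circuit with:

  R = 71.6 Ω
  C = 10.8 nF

Step 1 — Angular frequency: ω = 2π·f = 2π·135 = 848.2 rad/s.
Step 2 — Component impedances:
  R: Z = R = 71.6 Ω
  C: Z = 1/(jωC) = -j/(ω·C) = 0 - j1.092e+05 Ω
Step 3 — Series combination: Z_total = R + C = 71.6 - j1.092e+05 Ω = 1.092e+05∠-90.0° Ω.
Step 4 — Power factor: PF = cos(φ) = Re(Z)/|Z| = 71.6/1.0916e+05 = 0.0006559.
Step 5 — Type: Im(Z) = -1.092e+05 ⇒ leading (phase φ = -90.0°).

PF = 0.0006559 (leading, φ = -90.0°)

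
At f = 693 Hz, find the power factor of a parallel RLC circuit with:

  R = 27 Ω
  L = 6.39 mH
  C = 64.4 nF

Step 1 — Angular frequency: ω = 2π·f = 2π·693 = 4354 rad/s.
Step 2 — Component impedances:
  R: Z = R = 27 Ω
  L: Z = jωL = j·4354·0.00639 = 0 + j27.82 Ω
  C: Z = 1/(jωC) = -j/(ω·C) = 0 - j3566 Ω
Step 3 — Parallel combination: 1/Z_total = 1/R + 1/L + 1/C; Z_total = 14.01 + j13.49 Ω = 19.45∠43.9° Ω.
Step 4 — Power factor: PF = cos(φ) = Re(Z)/|Z| = 14.011/19.45 = 0.7204.
Step 5 — Type: Im(Z) = 13.49 ⇒ lagging (phase φ = 43.9°).

PF = 0.7204 (lagging, φ = 43.9°)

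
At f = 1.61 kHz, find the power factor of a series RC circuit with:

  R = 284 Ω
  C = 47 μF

Step 1 — Angular frequency: ω = 2π·f = 2π·1610 = 1.012e+04 rad/s.
Step 2 — Component impedances:
  R: Z = R = 284 Ω
  C: Z = 1/(jωC) = -j/(ω·C) = 0 - j2.103 Ω
Step 3 — Series combination: Z_total = R + C = 284 - j2.103 Ω = 284∠-0.4° Ω.
Step 4 — Power factor: PF = cos(φ) = Re(Z)/|Z| = 284/284 = 1.
Step 5 — Type: Im(Z) = -2.103 ⇒ leading (phase φ = -0.4°).

PF = 1 (leading, φ = -0.4°)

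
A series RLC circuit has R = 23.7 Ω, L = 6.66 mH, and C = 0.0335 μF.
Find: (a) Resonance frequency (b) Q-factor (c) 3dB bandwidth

Step 1 — Resonance condition Im(Z)=0 gives ω₀ = 1/√(LC).
Step 2 — ω₀ = 1/√(0.00666·3.35e-08) = 6.695e+04 rad/s.
Step 3 — f₀ = ω₀/(2π) = 1.066e+04 Hz.
Step 4 — Series Q: Q = ω₀L/R = 6.695e+04·0.00666/23.7 = 18.81.
Step 5 — 3dB bandwidth: Δω = ω₀/Q = 3559 rad/s; BW = Δω/(2π) = 566.4 Hz.

(a) f₀ = 1.066e+04 Hz  (b) Q = 18.81  (c) BW = 566.4 Hz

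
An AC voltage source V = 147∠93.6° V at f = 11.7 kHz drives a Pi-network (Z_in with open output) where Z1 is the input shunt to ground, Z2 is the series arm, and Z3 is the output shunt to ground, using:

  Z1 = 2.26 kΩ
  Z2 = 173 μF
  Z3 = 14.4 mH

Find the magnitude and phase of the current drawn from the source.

Step 1 — Angular frequency: ω = 2π·f = 2π·1.17e+04 = 7.351e+04 rad/s.
Step 2 — Component impedances:
  Z1: Z = R = 2260 Ω
  Z2: Z = 1/(jωC) = -j/(ω·C) = 0 - j0.07863 Ω
  Z3: Z = jωL = j·7.351e+04·0.0144 = 0 + j1059 Ω
Step 3 — With open output, the series arm Z2 and the output shunt Z3 appear in series to ground: Z2 + Z3 = 0 + j1059 Ω.
Step 4 — Parallel with input shunt Z1: Z_in = Z1 || (Z2 + Z3) = 406.6 + j868.1 Ω = 958.6∠64.9° Ω.
Step 5 — Source phasor: V = 147∠93.6° V = -9.23 + j146.7 V.
Step 6 — Ohm's law: I = V / Z_total = (-9.23 + j146.7) / (406.6 + j868.1) = 0.1345 + j0.07364 A.
Step 7 — Convert to polar: |I| = 0.1534 A, ∠I = 28.7°.

I = 0.1534∠28.7° A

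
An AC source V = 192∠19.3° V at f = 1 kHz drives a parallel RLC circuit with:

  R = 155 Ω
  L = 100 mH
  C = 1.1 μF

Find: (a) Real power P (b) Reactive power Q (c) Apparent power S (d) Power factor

Step 1 — Angular frequency: ω = 2π·f = 2π·1000 = 6283 rad/s.
Step 2 — Component impedances:
  R: Z = R = 155 Ω
  L: Z = jωL = j·6283·0.1 = 0 + j628.3 Ω
  C: Z = 1/(jωC) = -j/(ω·C) = 0 - j144.7 Ω
Step 3 — Parallel combination: 1/Z_total = 1/R + 1/L + 1/C; Z_total = 92.26 - j76.08 Ω = 119.6∠-39.5° Ω.
Step 4 — Source phasor: V = 192∠19.3° V = 181.2 + j63.46 V.
Step 5 — Current: I = V / Z = 0.8315 + j1.373 A = 1.606∠58.8° A.
Step 6 — Complex power: S = V·I* = 237.8 - j196.1 VA.
Step 7 — Real power: P = Re(S) = 237.8 W.
Step 8 — Reactive power: Q = Im(S) = -196.1 VAR.
Step 9 — Apparent power: |S| = 308.3 VA.
Step 10 — Power factor: PF = P/|S| = 0.7715 (leading).

(a) P = 237.8 W  (b) Q = -196.1 VAR  (c) S = 308.3 VA  (d) PF = 0.7715 (leading)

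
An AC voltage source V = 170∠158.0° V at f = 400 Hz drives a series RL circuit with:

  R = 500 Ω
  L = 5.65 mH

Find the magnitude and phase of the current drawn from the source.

Step 1 — Angular frequency: ω = 2π·f = 2π·400 = 2513 rad/s.
Step 2 — Component impedances:
  R: Z = R = 500 Ω
  L: Z = jωL = j·2513·0.00565 = 0 + j14.2 Ω
Step 3 — Series combination: Z_total = R + L = 500 + j14.2 Ω = 500.2∠1.6° Ω.
Step 4 — Source phasor: V = 170∠158.0° V = -157.6 + j63.68 V.
Step 5 — Ohm's law: I = V / Z_total = (-157.6 + j63.68) / (500 + j14.2) = -0.3114 + j0.1362 A.
Step 6 — Convert to polar: |I| = 0.3399 A, ∠I = 156.4°.

I = 0.3399∠156.4° A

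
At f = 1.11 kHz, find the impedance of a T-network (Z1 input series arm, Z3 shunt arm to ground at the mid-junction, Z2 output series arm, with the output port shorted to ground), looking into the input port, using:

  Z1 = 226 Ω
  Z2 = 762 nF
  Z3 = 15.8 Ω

Step 1 — Angular frequency: ω = 2π·f = 2π·1110 = 6974 rad/s.
Step 2 — Component impedances:
  Z1: Z = R = 226 Ω
  Z2: Z = 1/(jωC) = -j/(ω·C) = 0 - j188.2 Ω
  Z3: Z = R = 15.8 Ω
Step 3 — With the output port shorted to ground, the output series arm Z2 runs from the junction to ground; the shunt arm Z3 also runs from the junction to ground. They appear in parallel: Z3 || Z2 = 15.69 - j1.317 Ω.
Step 4 — Series with input arm Z1: Z_in = Z1 + (Z3 || Z2) = 241.7 - j1.317 Ω = 241.7∠-0.3° Ω.

Z = 241.7 - j1.317 Ω = 241.7∠-0.3° Ω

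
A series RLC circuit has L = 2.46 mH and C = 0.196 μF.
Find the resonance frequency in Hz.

Step 1 — Resonance condition Im(Z)=0 gives ω₀ = 1/√(LC).
Step 2 — ω₀ = 1/√(0.00246·1.96e-07) = 4.554e+04 rad/s.
Step 3 — f₀ = ω₀/(2π) = 7248 Hz.

f₀ = 7248 Hz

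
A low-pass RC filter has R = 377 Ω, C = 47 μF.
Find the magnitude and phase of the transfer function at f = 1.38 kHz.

Step 1 — Angular frequency: ω = 2π·1380 = 8671 rad/s.
Step 2 — Transfer function: H(jω) = 1/(1 + jωRC).
Step 3 — Denominator: 1 + jωRC = 1 + j·8671·377·4.7e-05 = 1 + j153.6.
Step 4 — H = 4.236e-05 - j0.006509.
Step 5 — Magnitude: |H| = 0.006509 (-43.7 dB); phase: φ = -89.6°.

|H| = 0.006509 (-43.7 dB), φ = -89.6°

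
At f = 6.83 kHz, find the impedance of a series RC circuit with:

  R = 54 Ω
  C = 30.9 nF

Step 1 — Angular frequency: ω = 2π·f = 2π·6830 = 4.291e+04 rad/s.
Step 2 — Component impedances:
  R: Z = R = 54 Ω
  C: Z = 1/(jωC) = -j/(ω·C) = 0 - j754.1 Ω
Step 3 — Series combination: Z_total = R + C = 54 - j754.1 Ω = 756.1∠-85.9° Ω.

Z = 54 - j754.1 Ω = 756.1∠-85.9° Ω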